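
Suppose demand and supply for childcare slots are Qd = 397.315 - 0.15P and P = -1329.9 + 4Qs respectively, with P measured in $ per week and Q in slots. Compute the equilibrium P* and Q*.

Inverting to quantity form: Qs = 332.475 + 0.25P.
Equating demand and supply, 397.315 - 0.15P = 332.475 + 0.25P gives 0.4P = 64.84, so P* = 162.1.
From the demand curve, Q* = 397.315 - 0.15(162.1) = 373.

P* = 162.1, Q* = 373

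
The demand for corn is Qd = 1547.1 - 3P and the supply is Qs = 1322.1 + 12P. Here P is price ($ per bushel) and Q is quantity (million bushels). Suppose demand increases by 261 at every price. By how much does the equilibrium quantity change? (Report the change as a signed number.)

ΔQ = 208.8

Set Qd = Qs: 1547.1 - 3P = 1322.1 + 12P, so 225 = 15P and P* = 15.
Substitute back: Q* = 1547.1 - 3(15) = 1502.1.
After the shift, demand is Qd = 1808.1 - 3P.
Re-solving, 15P = 486 gives P = 32.4 and Q = 1710.9.
ΔQ = 1710.9 - 1502.1 = 208.8.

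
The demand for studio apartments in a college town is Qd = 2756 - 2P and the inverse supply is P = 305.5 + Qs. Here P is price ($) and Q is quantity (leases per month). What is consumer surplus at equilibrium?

Consumer surplus = 127806.25

Inverting to quantity form: Qs = -305.5 + P.
Equating demand and supply, 2756 - 2P = -305.5 + P gives 3P = 3061.5, so P* = 1020.5.
From the demand curve, Q* = 2756 - 2(1020.5) = 715.
Demand choke price (Qd = 0): P = 2756/2 = 1378. Consumer surplus = ½ × (1378 - 1020.5) × 715 = 127806.25.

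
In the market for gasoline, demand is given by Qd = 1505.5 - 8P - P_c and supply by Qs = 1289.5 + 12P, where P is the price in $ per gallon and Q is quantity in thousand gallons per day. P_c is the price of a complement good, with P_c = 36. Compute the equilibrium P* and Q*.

P* = 9, Q* = 1397.5

With P_c = 36, demand is Qd = 1469.5 - 8P.
At equilibrium Qd = Qs, so 1469.5 - 8P = 1289.5 + 12P; collecting terms, 180 = 20P and P* = 9.
Substitute back: Q* = 1469.5 - 8(9) = 1397.5.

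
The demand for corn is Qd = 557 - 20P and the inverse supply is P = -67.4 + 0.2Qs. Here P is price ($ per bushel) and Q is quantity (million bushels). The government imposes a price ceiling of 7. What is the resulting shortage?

Shortage = 45

Inverting to quantity form: Qs = 337 + 5P.
With P fixed at 7, quantity demanded is 417 and quantity supplied is 372.
Shortage = Qd - Qs = 417 - 372 = 45.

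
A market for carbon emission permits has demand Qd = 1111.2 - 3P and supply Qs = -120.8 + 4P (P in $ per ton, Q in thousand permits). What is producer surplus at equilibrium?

At equilibrium Qd = Qs, so 1111.2 - 3P = -120.8 + 4P; collecting terms, 1232 = 7P and P* = 176.
Substitute back: Q* = 1111.2 - 3(176) = 583.2.
Supply choke price (Qs = 0): P = 30.2. Producer surplus = ½ × (176 - 30.2) × 583.2 = 42515.28.

Producer surplus = 42515.28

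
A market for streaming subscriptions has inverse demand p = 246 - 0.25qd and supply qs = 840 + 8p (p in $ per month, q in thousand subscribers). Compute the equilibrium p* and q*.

p* = 12, q* = 936

Solving each curve for q: qd = 984 - 4p.
At equilibrium qd = qs, so 984 - 4p = 840 + 8p; collecting terms, 144 = 12p and p* = 12.
Plugging p* into demand: q* = 984 - 4(12) = 936.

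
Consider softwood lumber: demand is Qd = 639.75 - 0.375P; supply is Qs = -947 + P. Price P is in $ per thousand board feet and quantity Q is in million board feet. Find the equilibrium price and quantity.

P* = 1154, Q* = 207

At equilibrium Qd = Qs, so 639.75 - 0.375P = -947 + P; collecting terms, 1586.75 = 1.375P and P* = 1154.
Plugging P* into demand: Q* = 639.75 - 0.375(1154) = 207.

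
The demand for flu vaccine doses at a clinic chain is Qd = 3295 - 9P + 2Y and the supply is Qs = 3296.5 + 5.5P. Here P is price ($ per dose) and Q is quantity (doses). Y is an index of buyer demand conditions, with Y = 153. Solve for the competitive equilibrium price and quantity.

With Y = 153, demand is Qd = 3601 - 9P.
Equating demand and supply, 3601 - 9P = 3296.5 + 5.5P gives 14.5P = 304.5, so P* = 21.
Substitute back: Q* = 3601 - 9(21) = 3412.

P* = 21, Q* = 3412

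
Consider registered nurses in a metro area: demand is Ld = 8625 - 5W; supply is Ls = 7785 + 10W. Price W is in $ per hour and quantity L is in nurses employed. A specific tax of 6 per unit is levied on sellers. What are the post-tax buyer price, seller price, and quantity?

With a tax of 6 on sellers, they supply based on the net price W_s = W_b - 6, so Ls = 7725 + 10W_b.
Equate demand and the shifted supply: 8625 - 5W_b = 7725 + 10W_b, giving 15W_b = 900, so W_b = 60.
So W_s = 54 and the quantity traded is L = 8625 - 5(60) = 8325.

W_b = 60, W_s = 54, L = 8325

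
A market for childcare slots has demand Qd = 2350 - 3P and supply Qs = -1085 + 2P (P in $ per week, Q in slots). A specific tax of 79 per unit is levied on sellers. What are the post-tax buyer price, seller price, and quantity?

With a tax of 79 on sellers, they supply based on the net price P_s = P_b - 79, so Qs = -1243 + 2P_b.
Market clearing requires 2350 - 3P_b = -1243 + 2P_b; hence 3593 = 5P_b and P_b = 718.6.
Then P_s = 718.6 - 79 = 639.6 and Q = 2350 - 3(718.6) = 194.2.

P_b = 718.6, P_s = 639.6, Q = 194.2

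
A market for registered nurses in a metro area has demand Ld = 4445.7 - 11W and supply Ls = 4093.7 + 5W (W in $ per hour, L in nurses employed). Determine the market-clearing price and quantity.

W* = 22, L* = 4203.7

Set Ld = Ls: 4445.7 - 11W = 4093.7 + 5W, so 352 = 16W and W* = 22.
Substitute back: L* = 4445.7 - 11(22) = 4203.7.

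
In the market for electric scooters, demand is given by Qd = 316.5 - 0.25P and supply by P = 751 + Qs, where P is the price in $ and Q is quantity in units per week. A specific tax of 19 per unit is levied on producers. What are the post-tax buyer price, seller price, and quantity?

Rewriting in direct form: Qs = -751 + P.
Producers keep P_s = P_b - 19 per unit, so supply in terms of the buyer price is Qs = -770 + P_b.
Equate demand and the shifted supply: 316.5 - 0.25P_b = -770 + P_b, giving 1.25P_b = 1086.5, so P_b = 869.2.
Then P_s = 869.2 - 19 = 850.2 and Q = 316.5 - 0.25(869.2) = 99.2.

P_b = 869.2, P_s = 850.2, Q = 99.2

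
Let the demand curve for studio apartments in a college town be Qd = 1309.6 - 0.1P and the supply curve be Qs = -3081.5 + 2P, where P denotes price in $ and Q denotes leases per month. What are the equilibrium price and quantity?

Equating demand and supply, 1309.6 - 0.1P = -3081.5 + 2P gives 2.1P = 4391.1, so P* = 2091.
Then Q* = 1309.6 - 0.1(2091) = 1100.5.

P* = 2091, Q* = 1100.5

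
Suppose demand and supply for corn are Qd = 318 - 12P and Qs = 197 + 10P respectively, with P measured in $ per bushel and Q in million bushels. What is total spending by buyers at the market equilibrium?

Set Qd = Qs: 318 - 12P = 197 + 10P, so 121 = 22P and P* = 5.5.
From the demand curve, Q* = 318 - 12(5.5) = 252.
Total spending by buyers = P* × Q* = 5.5 × 252 = 1386.

Total spending by buyers = 1386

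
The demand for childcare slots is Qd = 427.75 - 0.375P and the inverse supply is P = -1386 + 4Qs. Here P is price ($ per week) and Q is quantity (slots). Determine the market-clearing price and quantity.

P* = 130, Q* = 379

Inverting to quantity form: Qs = 346.5 + 0.25P.
Set Qd = Qs: 427.75 - 0.375P = 346.5 + 0.25P, so 81.25 = 0.625P and P* = 130.
Substitute back: Q* = 427.75 - 0.375(130) = 379.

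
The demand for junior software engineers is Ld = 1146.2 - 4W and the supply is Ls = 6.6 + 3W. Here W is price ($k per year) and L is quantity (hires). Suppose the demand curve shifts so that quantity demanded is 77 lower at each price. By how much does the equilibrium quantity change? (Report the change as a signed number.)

Equating demand and supply, 1146.2 - 4W = 6.6 + 3W gives 7W = 1139.6, so W* = 162.8.
Then L* = 1146.2 - 4(162.8) = 495.
After the shift, demand is Ld = 1069.2 - 4W.
New equilibrium: 1062.6 = 7W, so W = 151.8 and L = 462.
ΔL = 462 - 495 = -33.

ΔL = -33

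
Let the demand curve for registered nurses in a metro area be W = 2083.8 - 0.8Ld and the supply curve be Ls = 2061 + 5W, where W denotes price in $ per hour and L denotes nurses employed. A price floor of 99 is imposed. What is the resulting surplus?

Inverting to quantity form: Ld = 2604.75 - 1.25W.
Evaluating both curves at the floor price 99 gives Ld = 2481, Ls = 2556.
Surplus = Ls - Ld = 2556 - 2481 = 75.

Surplus = 75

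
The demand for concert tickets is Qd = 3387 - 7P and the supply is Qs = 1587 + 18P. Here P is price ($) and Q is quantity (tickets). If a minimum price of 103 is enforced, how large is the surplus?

Surplus = 775

With P fixed at 103, quantity demanded is 2666 and quantity supplied is 3441.
Surplus = Qs - Qd = 3441 - 2666 = 775.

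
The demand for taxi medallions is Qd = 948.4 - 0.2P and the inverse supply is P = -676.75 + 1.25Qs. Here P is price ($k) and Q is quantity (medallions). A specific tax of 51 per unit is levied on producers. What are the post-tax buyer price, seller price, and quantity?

In direct form, Qs = 541.4 + 0.8P.
The tax drives a wedge P_b - P_s = 51. Substituting P_s = P_b - 51 into supply: Qs = 500.6 + 0.8P_b.
Equate demand and the shifted supply: 948.4 - 0.2P_b = 500.6 + 0.8P_b, giving P_b = 447.8, so P_b = 447.8.
So P_s = 396.8 and the quantity traded is Q = 948.4 - 0.2(447.8) = 858.84.

P_b = 447.8, P_s = 396.8, Q = 858.84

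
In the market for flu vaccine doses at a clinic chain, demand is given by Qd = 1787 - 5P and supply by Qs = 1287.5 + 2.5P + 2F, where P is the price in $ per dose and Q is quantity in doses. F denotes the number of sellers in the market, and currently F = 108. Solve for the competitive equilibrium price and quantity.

P* = 37.8, Q* = 1598

With F = 108, supply is Qs = 1503.5 + 2.5P.
Set Qd = Qs: 1787 - 5P = 1503.5 + 2.5P, so 283.5 = 7.5P and P* = 37.8.
Then Q* = 1787 - 5(37.8) = 1598.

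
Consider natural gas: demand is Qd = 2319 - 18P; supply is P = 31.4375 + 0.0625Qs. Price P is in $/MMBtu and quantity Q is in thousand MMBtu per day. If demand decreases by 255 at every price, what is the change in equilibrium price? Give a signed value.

Rewriting in direct form: Qs = -503 + 16P.
Set Qd = Qs: 2319 - 18P = -503 + 16P, so 2822 = 34P and P* = 83.
Then Q* = 2319 - 18(83) = 825.
After the shift, demand is Qd = 2064 - 18P.
The new intersection has 2567 = 34P, i.e. P = 75.5, Q = 705.
ΔP = 75.5 - 83 = -7.5.

ΔP = -7.5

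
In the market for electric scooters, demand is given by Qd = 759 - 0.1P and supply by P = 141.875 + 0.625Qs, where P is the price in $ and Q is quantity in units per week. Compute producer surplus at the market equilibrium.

Producer surplus = 153562.8125

Inverting to quantity form: Qs = -227 + 1.6P.
The market clears where 759 - 0.1P = -227 + 1.6P. Rearranging, 1.7P = 986, hence P* = 580.
Substitute back: Q* = 759 - 0.1(580) = 701.
Supply choke price (Qs = 0): P = 141.875. Producer surplus = ½ × (580 - 141.875) × 701 = 153562.8125.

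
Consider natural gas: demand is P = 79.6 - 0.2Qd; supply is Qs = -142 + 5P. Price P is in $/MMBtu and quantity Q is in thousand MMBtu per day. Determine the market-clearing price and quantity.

P* = 54, Q* = 128

In direct form, Qd = 398 - 5P.
Equating demand and supply, 398 - 5P = -142 + 5P gives 10P = 540, so P* = 54.
Substitute back: Q* = 398 - 5(54) = 128.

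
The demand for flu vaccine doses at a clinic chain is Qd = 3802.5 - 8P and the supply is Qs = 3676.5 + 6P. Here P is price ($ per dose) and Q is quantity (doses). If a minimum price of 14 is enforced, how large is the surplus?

Surplus = 70

With P fixed at 14, quantity demanded is 3690.5 and quantity supplied is 3760.5.
Surplus = Qs - Qd = 3760.5 - 3690.5 = 70.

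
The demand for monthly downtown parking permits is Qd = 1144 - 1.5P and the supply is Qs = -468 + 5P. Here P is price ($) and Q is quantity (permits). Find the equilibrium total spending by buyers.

Total spending by buyers = 191456

Equating demand and supply, 1144 - 1.5P = -468 + 5P gives 6.5P = 1612, so P* = 248.
From the demand curve, Q* = 1144 - 1.5(248) = 772.
Total spending by buyers = P* × Q* = 248 × 772 = 191456.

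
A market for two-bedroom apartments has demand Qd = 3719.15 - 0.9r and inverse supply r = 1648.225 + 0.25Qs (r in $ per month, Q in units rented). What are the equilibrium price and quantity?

r* = 2104.5, Q* = 1825.1

Solving each curve for Q: Qs = -6592.9 + 4r.
The market clears where 3719.15 - 0.9r = -6592.9 + 4r. Rearranging, 4.9r = 10312.05, hence r* = 2104.5.
Plugging r* into demand: Q* = 3719.15 - 0.9(2104.5) = 1825.1.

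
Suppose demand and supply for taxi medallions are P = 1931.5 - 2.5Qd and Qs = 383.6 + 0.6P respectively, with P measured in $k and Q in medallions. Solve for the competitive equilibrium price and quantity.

P* = 389, Q* = 617

Rewriting in direct form: Qd = 772.6 - 0.4P.
The market clears where 772.6 - 0.4P = 383.6 + 0.6P. Rearranging, P = 389, hence P* = 389.
Substitute back: Q* = 772.6 - 0.4(389) = 617.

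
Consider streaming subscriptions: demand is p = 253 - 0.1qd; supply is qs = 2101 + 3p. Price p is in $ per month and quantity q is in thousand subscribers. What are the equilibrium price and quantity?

Inverting to quantity form: qd = 2530 - 10p.
The market clears where 2530 - 10p = 2101 + 3p. Rearranging, 13p = 429, hence p* = 33.
From the demand curve, q* = 2530 - 10(33) = 2200.

p* = 33, q* = 2200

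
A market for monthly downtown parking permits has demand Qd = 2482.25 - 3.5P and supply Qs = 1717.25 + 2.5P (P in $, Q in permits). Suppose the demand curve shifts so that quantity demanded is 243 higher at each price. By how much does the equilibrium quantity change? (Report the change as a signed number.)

ΔQ = 101.25

The market clears where 2482.25 - 3.5P = 1717.25 + 2.5P. Rearranging, 6P = 765, hence P* = 127.5.
Substitute back: Q* = 2482.25 - 3.5(127.5) = 2036.
After the shift, demand is Qd = 2725.25 - 3.5P.
The new intersection has 1008 = 6P, i.e. P = 168, Q = 2137.25.
ΔQ = 2137.25 - 2036 = 101.25.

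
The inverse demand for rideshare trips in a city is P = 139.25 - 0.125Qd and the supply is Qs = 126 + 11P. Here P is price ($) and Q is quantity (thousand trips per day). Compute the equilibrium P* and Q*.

Solving each curve for Q: Qd = 1114 - 8P.
At equilibrium Qd = Qs, so 1114 - 8P = 126 + 11P; collecting terms, 988 = 19P and P* = 52.
Plugging P* into demand: Q* = 1114 - 8(52) = 698.

P* = 52, Q* = 698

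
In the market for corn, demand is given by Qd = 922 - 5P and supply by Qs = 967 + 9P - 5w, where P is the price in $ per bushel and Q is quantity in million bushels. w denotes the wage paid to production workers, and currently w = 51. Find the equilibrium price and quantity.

P* = 15, Q* = 847

With w = 51, supply is Qs = 712 + 9P.
Set Qd = Qs: 922 - 5P = 712 + 9P, so 210 = 14P and P* = 15.
From the demand curve, Q* = 922 - 5(15) = 847.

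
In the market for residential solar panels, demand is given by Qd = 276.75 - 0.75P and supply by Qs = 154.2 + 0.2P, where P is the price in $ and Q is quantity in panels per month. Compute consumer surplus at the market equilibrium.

Consumer surplus = 21600

The market clears where 276.75 - 0.75P = 154.2 + 0.2P. Rearranging, 0.95P = 122.55, hence P* = 129.
Substitute back: Q* = 276.75 - 0.75(129) = 180.
Demand choke price (Qd = 0): P = 276.75/0.75 = 369. Consumer surplus = ½ × (369 - 129) × 180 = 21600.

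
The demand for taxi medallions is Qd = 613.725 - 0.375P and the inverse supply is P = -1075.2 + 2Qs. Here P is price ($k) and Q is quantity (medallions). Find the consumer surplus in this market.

In direct form, Qs = 537.6 + 0.5P.
The market clears where 613.725 - 0.375P = 537.6 + 0.5P. Rearranging, 0.875P = 76.125, hence P* = 87.
Then Q* = 613.725 - 0.375(87) = 581.1.
Demand choke price (Qd = 0): P = 613.725/0.375 = 1636.6. Consumer surplus = ½ × (1636.6 - 87) × 581.1 = 450236.28.

Consumer surplus = 450236.28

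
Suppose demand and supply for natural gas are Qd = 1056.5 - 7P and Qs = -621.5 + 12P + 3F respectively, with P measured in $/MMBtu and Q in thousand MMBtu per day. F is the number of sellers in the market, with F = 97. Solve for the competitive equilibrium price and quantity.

P* = 73, Q* = 545.5

With F = 97, supply is Qs = -330.5 + 12P.
The market clears where 1056.5 - 7P = -330.5 + 12P. Rearranging, 19P = 1387, hence P* = 73.
From the demand curve, Q* = 1056.5 - 7(73) = 545.5.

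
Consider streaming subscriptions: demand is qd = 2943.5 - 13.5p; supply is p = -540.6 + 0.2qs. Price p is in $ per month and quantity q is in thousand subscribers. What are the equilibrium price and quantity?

Solving each curve for q: qs = 2703 + 5p.
The market clears where 2943.5 - 13.5p = 2703 + 5p. Rearranging, 18.5p = 240.5, hence p* = 13.
From the demand curve, q* = 2943.5 - 13.5(13) = 2768.

p* = 13, q* = 2768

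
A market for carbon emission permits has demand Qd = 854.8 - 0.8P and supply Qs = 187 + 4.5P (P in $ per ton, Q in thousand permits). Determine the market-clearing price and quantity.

P* = 126, Q* = 754

Equating demand and supply, 854.8 - 0.8P = 187 + 4.5P gives 5.3P = 667.8, so P* = 126.
Then Q* = 854.8 - 0.8(126) = 754.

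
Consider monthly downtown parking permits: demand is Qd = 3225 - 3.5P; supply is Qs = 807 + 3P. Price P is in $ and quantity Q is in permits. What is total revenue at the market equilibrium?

The market clears where 3225 - 3.5P = 807 + 3P. Rearranging, 6.5P = 2418, hence P* = 372.
Substitute back: Q* = 3225 - 3.5(372) = 1923.
Total revenue = P* × Q* = 372 × 1923 = 715356.

Total revenue = 715356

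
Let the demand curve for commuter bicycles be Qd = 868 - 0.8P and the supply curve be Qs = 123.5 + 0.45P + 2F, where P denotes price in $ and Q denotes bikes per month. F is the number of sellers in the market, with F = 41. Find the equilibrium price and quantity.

P* = 530, Q* = 444

With F = 41, supply is Qs = 205.5 + 0.45P.
Equating demand and supply, 868 - 0.8P = 205.5 + 0.45P gives 1.25P = 662.5, so P* = 530.
From the demand curve, Q* = 868 - 0.8(530) = 444.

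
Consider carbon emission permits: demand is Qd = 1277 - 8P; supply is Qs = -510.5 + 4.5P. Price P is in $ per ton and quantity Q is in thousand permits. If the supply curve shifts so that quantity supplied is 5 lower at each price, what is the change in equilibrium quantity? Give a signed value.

ΔQ = -3.2

The market clears where 1277 - 8P = -510.5 + 4.5P. Rearranging, 12.5P = 1787.5, hence P* = 143.
Plugging P* into demand: Q* = 1277 - 8(143) = 133.
After the shift, supply is Qs = -515.5 + 4.5P.
The new intersection has 1792.5 = 12.5P, i.e. P = 143.4, Q = 129.8.
ΔQ = 129.8 - 133 = -3.2.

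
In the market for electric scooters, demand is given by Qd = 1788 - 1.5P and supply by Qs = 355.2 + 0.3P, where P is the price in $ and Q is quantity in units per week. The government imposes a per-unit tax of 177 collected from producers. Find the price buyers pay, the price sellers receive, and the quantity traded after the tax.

With a tax of 177 on producers, they supply based on the net price P_s = P_b - 177, so Qs = 302.1 + 0.3P_b.
Equate demand and the shifted supply: 1788 - 1.5P_b = 302.1 + 0.3P_b, giving 1.8P_b = 1485.9, so P_b = 825.5.
Then P_s = 825.5 - 177 = 648.5 and Q = 1788 - 1.5(825.5) = 549.75.

P_b = 825.5, P_s = 648.5, Q = 549.75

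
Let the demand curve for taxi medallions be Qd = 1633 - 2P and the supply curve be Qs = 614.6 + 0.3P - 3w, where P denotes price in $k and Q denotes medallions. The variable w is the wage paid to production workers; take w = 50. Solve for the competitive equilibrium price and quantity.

With w = 50, supply is Qs = 464.6 + 0.3P.
Equating demand and supply, 1633 - 2P = 464.6 + 0.3P gives 2.3P = 1168.4, so P* = 508.
Then Q* = 1633 - 2(508) = 617.

P* = 508, Q* = 617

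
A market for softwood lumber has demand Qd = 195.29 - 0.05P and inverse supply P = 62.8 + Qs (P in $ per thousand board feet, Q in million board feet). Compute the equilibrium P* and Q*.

P* = 245.8, Q* = 183

Solving each curve for Q: Qs = -62.8 + P.
Set Qd = Qs: 195.29 - 0.05P = -62.8 + P, so 258.09 = 1.05P and P* = 245.8.
Plugging P* into demand: Q* = 195.29 - 0.05(245.8) = 183.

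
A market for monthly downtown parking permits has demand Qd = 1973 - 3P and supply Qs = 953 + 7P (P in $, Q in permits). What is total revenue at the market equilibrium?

Total revenue = 170034

Equating demand and supply, 1973 - 3P = 953 + 7P gives 10P = 1020, so P* = 102.
Substitute back: Q* = 1973 - 3(102) = 1667.
Total revenue = P* × Q* = 102 × 1667 = 170034.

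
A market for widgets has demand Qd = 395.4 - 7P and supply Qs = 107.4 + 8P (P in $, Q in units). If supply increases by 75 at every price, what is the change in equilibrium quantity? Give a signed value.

ΔQ = 35

At equilibrium Qd = Qs, so 395.4 - 7P = 107.4 + 8P; collecting terms, 288 = 15P and P* = 19.2.
Substitute back: Q* = 395.4 - 7(19.2) = 261.
After the shift, supply is Qs = 182.4 + 8P.
Re-solving, 15P = 213 gives P = 14.2 and Q = 296.
ΔQ = 296 - 261 = 35.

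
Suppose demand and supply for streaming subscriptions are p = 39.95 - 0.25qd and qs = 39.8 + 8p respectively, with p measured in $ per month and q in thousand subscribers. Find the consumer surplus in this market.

In direct form, qd = 159.8 - 4p.
The market clears where 159.8 - 4p = 39.8 + 8p. Rearranging, 12p = 120, hence p* = 10.
Substitute back: q* = 159.8 - 4(10) = 119.8.
Demand choke price (qd = 0): p = 159.8/4 = 39.95. Consumer surplus = ½ × (39.95 - 10) × 119.8 = 1794.005.

Consumer surplus = 1794.005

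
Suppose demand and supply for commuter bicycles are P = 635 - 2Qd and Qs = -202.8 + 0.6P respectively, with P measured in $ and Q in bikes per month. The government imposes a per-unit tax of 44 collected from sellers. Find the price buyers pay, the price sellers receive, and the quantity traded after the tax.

Solving each curve for Q: Qd = 317.5 - 0.5P.
Sellers keep P_s = P_b - 44 per unit, so supply in terms of the buyer price is Qs = -229.2 + 0.6P_b.
Market clearing requires 317.5 - 0.5P_b = -229.2 + 0.6P_b; hence 546.7 = 1.1P_b and P_b = 497.
Then P_s = 497 - 44 = 453 and Q = 317.5 - 0.5(497) = 69.

P_b = 497, P_s = 453, Q = 69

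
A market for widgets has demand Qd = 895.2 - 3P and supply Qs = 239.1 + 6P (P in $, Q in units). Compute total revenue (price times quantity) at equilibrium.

Total revenue = 49316.85

At equilibrium Qd = Qs, so 895.2 - 3P = 239.1 + 6P; collecting terms, 656.1 = 9P and P* = 72.9.
Plugging P* into demand: Q* = 895.2 - 3(72.9) = 676.5.
Total revenue = P* × Q* = 72.9 × 676.5 = 49316.85.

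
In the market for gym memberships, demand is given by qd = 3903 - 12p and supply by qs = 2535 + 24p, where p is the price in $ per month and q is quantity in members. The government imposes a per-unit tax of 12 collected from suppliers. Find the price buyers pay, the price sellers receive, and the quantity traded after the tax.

p_b = 46, p_s = 34, q = 3351

The tax drives a wedge p_b - p_s = 12. Substituting p_s = p_b - 12 into supply: qs = 2247 + 24p_b.
Set qd = qs: 3903 - 12p_b = 2247 + 24p_b, so 1656 = 36p_b and p_b = 46.
Then p_s = 46 - 12 = 34 and q = 3903 - 12(46) = 3351.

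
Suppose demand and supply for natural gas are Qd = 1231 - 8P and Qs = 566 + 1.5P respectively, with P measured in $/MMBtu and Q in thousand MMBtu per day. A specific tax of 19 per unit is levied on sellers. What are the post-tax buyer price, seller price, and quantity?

With a tax of 19 on sellers, they supply based on the net price P_s = P_b - 19, so Qs = 537.5 + 1.5P_b.
Set Qd = Qs: 1231 - 8P_b = 537.5 + 1.5P_b, so 693.5 = 9.5P_b and P_b = 73.
So P_s = 54 and the quantity traded is Q = 1231 - 8(73) = 647.

P_b = 73, P_s = 54, Q = 647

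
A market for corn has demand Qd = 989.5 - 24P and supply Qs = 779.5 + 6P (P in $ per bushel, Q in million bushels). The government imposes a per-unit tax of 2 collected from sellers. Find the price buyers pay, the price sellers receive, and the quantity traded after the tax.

P_b = 7.4, P_s = 5.4, Q = 811.9

Sellers keep P_s = P_b - 2 per unit, so supply in terms of the buyer price is Qs = 767.5 + 6P_b.
Market clearing requires 989.5 - 24P_b = 767.5 + 6P_b; hence 222 = 30P_b and P_b = 7.4.
Then P_s = 7.4 - 2 = 5.4 and Q = 989.5 - 24(7.4) = 811.9.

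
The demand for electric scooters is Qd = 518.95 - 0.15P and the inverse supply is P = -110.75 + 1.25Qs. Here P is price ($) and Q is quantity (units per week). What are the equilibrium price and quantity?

P* = 453, Q* = 451

Inverting to quantity form: Qs = 88.6 + 0.8P.
Equating demand and supply, 518.95 - 0.15P = 88.6 + 0.8P gives 0.95P = 430.35, so P* = 453.
Then Q* = 518.95 - 0.15(453) = 451.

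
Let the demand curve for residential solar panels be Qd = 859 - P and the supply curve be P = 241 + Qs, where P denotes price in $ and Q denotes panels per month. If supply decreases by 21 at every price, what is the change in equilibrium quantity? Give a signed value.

ΔQ = -10.5

Solving each curve for Q: Qs = -241 + P.
Equating demand and supply, 859 - P = -241 + P gives 2P = 1100, so P* = 550.
Substitute back: Q* = 859 - 550 = 309.
After the shift, supply is Qs = -262 + P.
Re-solving, 2P = 1121 gives P = 560.5 and Q = 298.5.
ΔQ = 298.5 - 309 = -10.5.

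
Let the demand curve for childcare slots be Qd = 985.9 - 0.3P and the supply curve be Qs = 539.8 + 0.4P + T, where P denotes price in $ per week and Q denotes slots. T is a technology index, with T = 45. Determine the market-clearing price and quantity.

P* = 573, Q* = 814

With T = 45, supply is Qs = 584.8 + 0.4P.
Equating demand and supply, 985.9 - 0.3P = 584.8 + 0.4P gives 0.7P = 401.1, so P* = 573.
Plugging P* into demand: Q* = 985.9 - 0.3(573) = 814.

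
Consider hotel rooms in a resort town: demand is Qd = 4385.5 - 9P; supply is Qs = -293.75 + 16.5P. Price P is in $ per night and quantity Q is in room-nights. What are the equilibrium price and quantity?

At equilibrium Qd = Qs, so 4385.5 - 9P = -293.75 + 16.5P; collecting terms, 4679.25 = 25.5P and P* = 183.5.
Plugging P* into demand: Q* = 4385.5 - 9(183.5) = 2734.

P* = 183.5, Q* = 2734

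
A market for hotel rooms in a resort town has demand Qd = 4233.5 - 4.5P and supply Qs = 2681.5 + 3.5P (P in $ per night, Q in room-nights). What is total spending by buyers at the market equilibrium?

Total spending by buyers = 651937

Equating demand and supply, 4233.5 - 4.5P = 2681.5 + 3.5P gives 8P = 1552, so P* = 194.
Plugging P* into demand: Q* = 4233.5 - 4.5(194) = 3360.5.
Total spending by buyers = P* × Q* = 194 × 3360.5 = 651937.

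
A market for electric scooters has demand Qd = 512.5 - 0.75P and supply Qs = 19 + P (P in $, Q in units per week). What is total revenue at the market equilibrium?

Set Qd = Qs: 512.5 - 0.75P = 19 + P, so 493.5 = 1.75P and P* = 282.
From the demand curve, Q* = 512.5 - 0.75(282) = 301.
Total revenue = P* × Q* = 282 × 301 = 84882.

Total revenue = 84882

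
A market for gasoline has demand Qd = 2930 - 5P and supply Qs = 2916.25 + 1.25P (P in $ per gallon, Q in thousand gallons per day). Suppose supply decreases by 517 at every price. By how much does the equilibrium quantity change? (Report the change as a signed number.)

ΔQ = -413.6

The market clears where 2930 - 5P = 2916.25 + 1.25P. Rearranging, 6.25P = 13.75, hence P* = 2.2.
Substitute back: Q* = 2930 - 5(2.2) = 2919.
After the shift, supply is Qs = 2399.25 + 1.25P.
Re-solving, 6.25P = 530.75 gives P = 84.92 and Q = 2505.4.
ΔQ = 2505.4 - 2919 = -413.6.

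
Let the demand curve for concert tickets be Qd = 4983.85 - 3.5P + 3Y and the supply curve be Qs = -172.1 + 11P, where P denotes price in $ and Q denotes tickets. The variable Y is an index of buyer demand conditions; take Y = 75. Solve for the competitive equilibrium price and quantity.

P* = 371.1, Q* = 3910

With Y = 75, demand is Qd = 5208.85 - 3.5P.
At equilibrium Qd = Qs, so 5208.85 - 3.5P = -172.1 + 11P; collecting terms, 5380.95 = 14.5P and P* = 371.1.
Substitute back: Q* = 5208.85 - 3.5(371.1) = 3910.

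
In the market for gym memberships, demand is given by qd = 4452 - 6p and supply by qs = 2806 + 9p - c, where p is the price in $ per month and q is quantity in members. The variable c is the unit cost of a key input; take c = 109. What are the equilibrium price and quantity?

With c = 109, supply is qs = 2697 + 9p.
At equilibrium qd = qs, so 4452 - 6p = 2697 + 9p; collecting terms, 1755 = 15p and p* = 117.
Substitute back: q* = 4452 - 6(117) = 3750.

p* = 117, q* = 3750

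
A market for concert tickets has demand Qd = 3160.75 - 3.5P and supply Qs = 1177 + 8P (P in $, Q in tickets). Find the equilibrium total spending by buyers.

Total spending by buyers = 441082.5

Equating demand and supply, 3160.75 - 3.5P = 1177 + 8P gives 11.5P = 1983.75, so P* = 172.5.
Substitute back: Q* = 3160.75 - 3.5(172.5) = 2557.
Total spending by buyers = P* × Q* = 172.5 × 2557 = 441082.5.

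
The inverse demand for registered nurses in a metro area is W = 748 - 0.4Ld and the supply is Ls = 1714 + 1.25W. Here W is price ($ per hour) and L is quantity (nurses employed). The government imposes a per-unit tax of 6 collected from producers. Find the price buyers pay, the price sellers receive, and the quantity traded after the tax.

Rewriting in direct form: Ld = 1870 - 2.5W.
With a tax of 6 on producers, they supply based on the net price W_s = W_b - 6, so Ls = 1706.5 + 1.25W_b.
Equate demand and the shifted supply: 1870 - 2.5W_b = 1706.5 + 1.25W_b, giving 3.75W_b = 163.5, so W_b = 43.6.
So W_s = 37.6 and the quantity traded is L = 1870 - 2.5(43.6) = 1761.

W_b = 43.6, W_s = 37.6, L = 1761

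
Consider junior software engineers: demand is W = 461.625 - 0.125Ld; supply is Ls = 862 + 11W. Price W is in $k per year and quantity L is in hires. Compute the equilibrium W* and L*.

Rewriting in direct form: Ld = 3693 - 8W.
At equilibrium Ld = Ls, so 3693 - 8W = 862 + 11W; collecting terms, 2831 = 19W and W* = 149.
Substitute back: L* = 3693 - 8(149) = 2501.

W* = 149, L* = 2501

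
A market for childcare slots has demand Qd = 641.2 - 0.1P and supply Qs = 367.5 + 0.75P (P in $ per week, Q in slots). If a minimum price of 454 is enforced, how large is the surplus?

At P = 454: Qd = 595.8 and Qs = 708.
Surplus = Qs - Qd = 708 - 595.8 = 112.2.

Surplus = 112.2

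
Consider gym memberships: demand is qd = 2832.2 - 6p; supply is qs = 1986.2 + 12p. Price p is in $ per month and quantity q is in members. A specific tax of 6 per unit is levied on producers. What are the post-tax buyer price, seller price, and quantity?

p_b = 51, p_s = 45, q = 2526.2

Producers keep p_s = p_b - 6 per unit, so supply in terms of the buyer price is qs = 1914.2 + 12p_b.
Equate demand and the shifted supply: 2832.2 - 6p_b = 1914.2 + 12p_b, giving 18p_b = 918, so p_b = 51.
Then p_s = 51 - 6 = 45 and q = 2832.2 - 6(51) = 2526.2.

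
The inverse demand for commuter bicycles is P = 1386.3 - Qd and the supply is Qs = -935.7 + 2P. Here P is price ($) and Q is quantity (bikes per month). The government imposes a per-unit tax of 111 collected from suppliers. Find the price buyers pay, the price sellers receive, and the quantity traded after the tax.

Solving each curve for Q: Qd = 1386.3 - P.
The tax drives a wedge P_b - P_s = 111. Substituting P_s = P_b - 111 into supply: Qs = -1157.7 + 2P_b.
Set Qd = Qs: 1386.3 - P_b = -1157.7 + 2P_b, so 2544 = 3P_b and P_b = 848.
So P_s = 737 and the quantity traded is Q = 1386.3 - 848 = 538.3.

P_b = 848, P_s = 737, Q = 538.3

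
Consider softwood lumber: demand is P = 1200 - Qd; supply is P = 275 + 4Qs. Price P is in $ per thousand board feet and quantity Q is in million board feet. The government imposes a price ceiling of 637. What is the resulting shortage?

In direct form, Qd = 1200 - P and Qs = -68.75 + 0.25P.
Evaluating both curves at the ceiling price 637 gives Qd = 563, Qs = 90.5.
Shortage = Qd - Qs = 563 - 90.5 = 472.5.

Shortage = 472.5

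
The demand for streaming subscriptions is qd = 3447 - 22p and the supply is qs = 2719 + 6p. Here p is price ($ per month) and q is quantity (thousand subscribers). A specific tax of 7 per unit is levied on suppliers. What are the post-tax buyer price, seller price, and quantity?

With a tax of 7 on suppliers, they supply based on the net price p_s = p_b - 7, so qs = 2677 + 6p_b.
Equate demand and the shifted supply: 3447 - 22p_b = 2677 + 6p_b, giving 28p_b = 770, so p_b = 27.5.
Then p_s = 27.5 - 7 = 20.5 and q = 3447 - 22(27.5) = 2842.

p_b = 27.5, p_s = 20.5, q = 2842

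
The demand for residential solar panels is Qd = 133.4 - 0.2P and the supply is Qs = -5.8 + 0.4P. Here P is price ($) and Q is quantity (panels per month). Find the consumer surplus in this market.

The market clears where 133.4 - 0.2P = -5.8 + 0.4P. Rearranging, 0.6P = 139.2, hence P* = 232.
Plugging P* into demand: Q* = 133.4 - 0.2(232) = 87.
Demand choke price (Qd = 0): P = 133.4/0.2 = 667. Consumer surplus = ½ × (667 - 232) × 87 = 18922.5.

Consumer surplus = 18922.5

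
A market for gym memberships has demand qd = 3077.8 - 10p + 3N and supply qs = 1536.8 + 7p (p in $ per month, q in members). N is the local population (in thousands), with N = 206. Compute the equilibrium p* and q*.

With N = 206, demand is qd = 3695.8 - 10p.
Set qd = qs: 3695.8 - 10p = 1536.8 + 7p, so 2159 = 17p and p* = 127.
From the demand curve, q* = 3695.8 - 10(127) = 2425.8.

p* = 127, q* = 2425.8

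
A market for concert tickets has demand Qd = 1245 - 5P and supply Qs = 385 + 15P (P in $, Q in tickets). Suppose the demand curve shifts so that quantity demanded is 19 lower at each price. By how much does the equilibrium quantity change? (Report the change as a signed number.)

ΔQ = -14.25

The market clears where 1245 - 5P = 385 + 15P. Rearranging, 20P = 860, hence P* = 43.
Plugging P* into demand: Q* = 1245 - 5(43) = 1030.
After the shift, demand is Qd = 1226 - 5P.
New equilibrium: 841 = 20P, so P = 42.05 and Q = 1015.75.
ΔQ = 1015.75 - 1030 = -14.25.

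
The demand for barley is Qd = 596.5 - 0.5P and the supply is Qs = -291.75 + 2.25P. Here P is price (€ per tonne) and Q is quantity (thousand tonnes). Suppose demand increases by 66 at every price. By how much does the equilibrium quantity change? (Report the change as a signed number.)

ΔQ = 54

Equating demand and supply, 596.5 - 0.5P = -291.75 + 2.25P gives 2.75P = 888.25, so P* = 323.
From the demand curve, Q* = 596.5 - 0.5(323) = 435.
After the shift, demand is Qd = 662.5 - 0.5P.
New equilibrium: 954.25 = 2.75P, so P = 347 and Q = 489.
ΔQ = 489 - 435 = 54.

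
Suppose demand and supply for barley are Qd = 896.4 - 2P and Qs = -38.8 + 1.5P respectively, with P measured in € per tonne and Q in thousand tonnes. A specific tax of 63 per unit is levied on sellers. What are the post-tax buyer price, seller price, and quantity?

Sellers keep P_s = P_b - 63 per unit, so supply in terms of the buyer price is Qs = -133.3 + 1.5P_b.
Market clearing requires 896.4 - 2P_b = -133.3 + 1.5P_b; hence 1029.7 = 3.5P_b and P_b = 294.2.
Then P_s = 294.2 - 63 = 231.2 and Q = 896.4 - 2(294.2) = 308.

P_b = 294.2, P_s = 231.2, Q = 308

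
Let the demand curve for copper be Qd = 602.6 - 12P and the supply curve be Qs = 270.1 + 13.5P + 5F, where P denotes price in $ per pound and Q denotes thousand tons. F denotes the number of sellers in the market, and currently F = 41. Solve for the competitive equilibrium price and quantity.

P* = 5, Q* = 542.6

With F = 41, supply is Qs = 475.1 + 13.5P.
The market clears where 602.6 - 12P = 475.1 + 13.5P. Rearranging, 25.5P = 127.5, hence P* = 5.
Plugging P* into demand: Q* = 602.6 - 12(5) = 542.6.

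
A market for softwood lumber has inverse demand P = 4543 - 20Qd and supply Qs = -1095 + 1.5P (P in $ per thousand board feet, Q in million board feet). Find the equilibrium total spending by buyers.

Rewriting in direct form: Qd = 227.15 - 0.05P.
The market clears where 227.15 - 0.05P = -1095 + 1.5P. Rearranging, 1.55P = 1322.15, hence P* = 853.
Substitute back: Q* = 227.15 - 0.05(853) = 184.5.
Total spending by buyers = P* × Q* = 853 × 184.5 = 157378.5.

Total spending by buyers = 157378.5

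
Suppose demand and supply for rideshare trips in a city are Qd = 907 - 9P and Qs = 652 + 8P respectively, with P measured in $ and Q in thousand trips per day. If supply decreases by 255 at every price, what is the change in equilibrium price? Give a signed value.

ΔP = 15

Equating demand and supply, 907 - 9P = 652 + 8P gives 17P = 255, so P* = 15.
Then Q* = 907 - 9(15) = 772.
After the shift, supply is Qs = 397 + 8P.
The new intersection has 510 = 17P, i.e. P = 30, Q = 637.
ΔP = 30 - 15 = 15.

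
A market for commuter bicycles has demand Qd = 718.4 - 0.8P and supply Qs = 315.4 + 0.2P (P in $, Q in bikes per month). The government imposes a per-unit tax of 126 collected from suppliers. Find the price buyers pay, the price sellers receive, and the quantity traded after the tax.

P_b = 428.2, P_s = 302.2, Q = 375.84

The tax drives a wedge P_b - P_s = 126. Substituting P_s = P_b - 126 into supply: Qs = 290.2 + 0.2P_b.
Market clearing requires 718.4 - 0.8P_b = 290.2 + 0.2P_b; hence 428.2 = P_b and P_b = 428.2.
Then P_s = 428.2 - 126 = 302.2 and Q = 718.4 - 0.8(428.2) = 375.84.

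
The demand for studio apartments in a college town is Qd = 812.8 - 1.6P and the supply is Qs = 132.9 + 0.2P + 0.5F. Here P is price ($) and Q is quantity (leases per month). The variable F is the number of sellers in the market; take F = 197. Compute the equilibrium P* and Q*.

P* = 323, Q* = 296

With F = 197, supply is Qs = 231.4 + 0.2P.
Set Qd = Qs: 812.8 - 1.6P = 231.4 + 0.2P, so 581.4 = 1.8P and P* = 323.
Substitute back: Q* = 812.8 - 1.6(323) = 296.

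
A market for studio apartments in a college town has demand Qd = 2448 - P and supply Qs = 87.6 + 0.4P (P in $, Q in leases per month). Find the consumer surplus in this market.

At equilibrium Qd = Qs, so 2448 - P = 87.6 + 0.4P; collecting terms, 2360.4 = 1.4P and P* = 1686.
Substitute back: Q* = 2448 - 1686 = 762.
Demand choke price (Qd = 0): P = 2448. Consumer surplus = ½ × (2448 - 1686) × 762 = 290322.

Consumer surplus = 290322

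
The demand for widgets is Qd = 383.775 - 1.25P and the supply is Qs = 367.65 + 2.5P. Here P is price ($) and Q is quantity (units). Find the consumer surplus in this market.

Consumer surplus = 57274.624

Equating demand and supply, 383.775 - 1.25P = 367.65 + 2.5P gives 3.75P = 16.125, so P* = 4.3.
Plugging P* into demand: Q* = 383.775 - 1.25(4.3) = 378.4.
Demand choke price (Qd = 0): P = 383.775/1.25 = 307.02. Consumer surplus = ½ × (307.02 - 4.3) × 378.4 = 57274.624.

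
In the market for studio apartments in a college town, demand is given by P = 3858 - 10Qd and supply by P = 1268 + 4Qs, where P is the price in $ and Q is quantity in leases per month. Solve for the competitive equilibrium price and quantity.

P* = 2008, Q* = 185

Solving each curve for Q: Qd = 385.8 - 0.1P and Qs = -317 + 0.25P.
At equilibrium Qd = Qs, so 385.8 - 0.1P = -317 + 0.25P; collecting terms, 702.8 = 0.35P and P* = 2008.
Plugging P* into demand: Q* = 385.8 - 0.1(2008) = 185.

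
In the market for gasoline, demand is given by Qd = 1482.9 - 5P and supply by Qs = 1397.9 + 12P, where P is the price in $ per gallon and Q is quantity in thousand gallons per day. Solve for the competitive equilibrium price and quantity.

P* = 5, Q* = 1457.9

The market clears where 1482.9 - 5P = 1397.9 + 12P. Rearranging, 17P = 85, hence P* = 5.
Substitute back: Q* = 1482.9 - 5(5) = 1457.9.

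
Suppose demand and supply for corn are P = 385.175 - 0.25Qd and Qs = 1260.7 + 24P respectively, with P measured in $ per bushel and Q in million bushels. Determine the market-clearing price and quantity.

Solving each curve for Q: Qd = 1540.7 - 4P.
Set Qd = Qs: 1540.7 - 4P = 1260.7 + 24P, so 280 = 28P and P* = 10.
Substitute back: Q* = 1540.7 - 4(10) = 1500.7.

P* = 10, Q* = 1500.7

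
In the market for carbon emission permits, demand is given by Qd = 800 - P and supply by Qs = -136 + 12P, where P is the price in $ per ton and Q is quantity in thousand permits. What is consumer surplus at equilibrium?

Consumer surplus = 264992

Set Qd = Qs: 800 - P = -136 + 12P, so 936 = 13P and P* = 72.
Plugging P* into demand: Q* = 800 - 72 = 728.
Demand choke price (Qd = 0): P = 800. Consumer surplus = ½ × (800 - 72) × 728 = 264992.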